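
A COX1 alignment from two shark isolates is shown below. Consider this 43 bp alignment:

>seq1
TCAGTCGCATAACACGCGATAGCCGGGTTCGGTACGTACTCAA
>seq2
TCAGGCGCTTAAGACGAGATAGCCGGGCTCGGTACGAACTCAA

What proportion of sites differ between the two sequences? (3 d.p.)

The sequences differ at 6 of 43 positions (sites 5, 9, 13, 17, 28, 37).
p = 6/43 = 0.139534… ≈ 0.140 (to 3 d.p.).

0.140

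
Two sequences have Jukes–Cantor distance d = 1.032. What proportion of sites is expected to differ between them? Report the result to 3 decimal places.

0.561

p = (3/4)(1 − e^(−4d/3)) = 0.75 × (1 − e^(-1.376)) = 0.75 × (1 − 0.252587) = 0.560560.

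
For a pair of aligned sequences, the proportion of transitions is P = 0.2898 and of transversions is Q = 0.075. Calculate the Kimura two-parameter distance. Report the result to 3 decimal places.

Under the Kimura two-parameter model, d = −½ ln(1 − 2P − Q) − ¼ ln(1 − 2Q).
1 − 2P − Q = 0.3454, giving −½ ln(0.3454) = 0.531526.
1 − 2Q = 0.85, giving −¼ ln(0.85) = 0.040630.
d = 0.531526 + 0.040630 = 0.572156.

0.572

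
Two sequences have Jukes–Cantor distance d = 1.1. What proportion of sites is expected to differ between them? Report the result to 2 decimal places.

0.58

p = (3/4)(1 − e^(−4d/3)) = 0.75 × (1 − e^(-1.466667)) = 0.75 × (1 − 0.230693) = 0.576980.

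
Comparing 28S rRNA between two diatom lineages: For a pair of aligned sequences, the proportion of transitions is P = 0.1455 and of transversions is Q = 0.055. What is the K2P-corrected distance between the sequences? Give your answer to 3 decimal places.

Under the Kimura two-parameter model, d = −½ ln(1 − 2P − Q) − ¼ ln(1 − 2Q).
1 − 2P − Q = 0.654, giving −½ ln(0.654) = 0.212324.
1 − 2Q = 0.89, giving −¼ ln(0.89) = 0.029133.
d = 0.212324 + 0.029133 = 0.241457.

0.241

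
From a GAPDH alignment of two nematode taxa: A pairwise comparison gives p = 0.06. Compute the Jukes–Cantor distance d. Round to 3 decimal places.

0.063

d = −(3/4) ln(1 − 4p/3) = −0.75 ln(1 − 0.08) = −0.75 ln(0.92)
  = −0.75 × (-0.083382) = 0.062537 substitutions/site.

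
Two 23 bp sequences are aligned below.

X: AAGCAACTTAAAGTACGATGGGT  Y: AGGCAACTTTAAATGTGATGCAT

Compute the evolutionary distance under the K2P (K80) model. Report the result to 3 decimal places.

0.417

Of 23 sites, 5 differences are transitions and 2 are transversions, so P = 5/23 ≈ 0.217391 and Q = 2/23 ≈ 0.086957.
Under the Kimura two-parameter model, d = −½ ln(1 − 2P − Q) − ¼ ln(1 − 2Q).
1 − 2P − Q = 0.478261, giving −½ ln(0.478261) = 0.368799.
1 − 2Q = 0.826086, giving −¼ ln(0.826086) = 0.047764.
d = 0.368799 + 0.047764 = 0.416563.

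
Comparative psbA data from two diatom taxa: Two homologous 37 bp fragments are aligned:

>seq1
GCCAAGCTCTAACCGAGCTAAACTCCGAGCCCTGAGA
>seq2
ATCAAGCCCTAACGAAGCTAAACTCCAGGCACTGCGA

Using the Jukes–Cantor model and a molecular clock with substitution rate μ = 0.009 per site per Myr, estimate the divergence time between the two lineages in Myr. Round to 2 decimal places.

16.34

The sequences differ at 9 of 37 sites (1, 2, 8, 14, 15, 27, 28, 31, 35), so p = 9/37 ≈ 0.243243.
d = −(3/4) ln(1 − 4p/3) = −0.75 ln(1 − 0.324324) = −0.75 ln(0.675676)
  = −0.75 × (-0.392042) = 0.294032 substitutions/site.
Under a molecular clock d = 2μt, so t = d/(2μ) = 0.294032 / (2 × 0.009) = 16.34 Myr.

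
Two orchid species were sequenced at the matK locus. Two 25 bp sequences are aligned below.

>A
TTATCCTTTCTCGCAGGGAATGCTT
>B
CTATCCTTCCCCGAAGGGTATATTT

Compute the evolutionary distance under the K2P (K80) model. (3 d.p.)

Of 25 sites, 5 differences are transitions and 2 are transversions, so P = 5/25 = 0.2 and Q = 2/25 = 0.08.
Under the Kimura two-parameter model, d = −½ ln(1 − 2P − Q) − ¼ ln(1 − 2Q).
1 − 2P − Q = 0.52, giving −½ ln(0.52) = 0.326963.
1 − 2Q = 0.84, giving −¼ ln(0.84) = 0.043588.
d = 0.326963 + 0.043588 = 0.370551.

0.371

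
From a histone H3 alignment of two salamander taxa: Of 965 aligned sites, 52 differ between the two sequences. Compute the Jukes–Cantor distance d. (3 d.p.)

p = 52/965 ≈ 0.053886.
d = −(3/4) ln(1 − 4p/3) = −0.75 ln(1 − 0.071848) = −0.75 ln(0.928152)
  = −0.75 × (-0.074560) = 0.055920 substitutions/site.

0.056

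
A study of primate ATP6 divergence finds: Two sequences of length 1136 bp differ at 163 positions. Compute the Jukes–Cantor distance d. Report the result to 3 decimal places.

0.159

p = 163/1136 ≈ 0.143486.
d = −(3/4) ln(1 − 4p/3) = −0.75 ln(1 − 0.191315) = −0.75 ln(0.808685)
  = −0.75 × (-0.212346) = 0.159260 substitutions/site.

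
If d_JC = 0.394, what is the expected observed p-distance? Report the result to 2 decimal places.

0.31

p = (3/4)(1 − e^(−4d/3)) = 0.75 × (1 − e^(-0.525333)) = 0.75 × (1 − 0.591358) = 0.306482.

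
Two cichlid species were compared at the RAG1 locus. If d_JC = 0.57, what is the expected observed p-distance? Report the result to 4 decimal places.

0.3993

p = (3/4)(1 − e^(−4d/3)) = 0.75 × (1 − e^(-0.76)) = 0.75 × (1 − 0.467666) = 0.399251.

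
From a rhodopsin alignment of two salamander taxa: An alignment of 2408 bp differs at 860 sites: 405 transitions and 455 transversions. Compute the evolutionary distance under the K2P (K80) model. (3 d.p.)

P = 405/2408 ≈ 0.168189 and Q = 455/2408 ≈ 0.188953.
Under the Kimura two-parameter model, d = −½ ln(1 − 2P − Q) − ¼ ln(1 − 2Q).
1 − 2P − Q = 0.474669, giving −½ ln(0.474669) = 0.372569.
1 − 2Q = 0.622094, giving −¼ ln(0.622094) = 0.118666.
d = 0.372569 + 0.118666 = 0.491235.

0.491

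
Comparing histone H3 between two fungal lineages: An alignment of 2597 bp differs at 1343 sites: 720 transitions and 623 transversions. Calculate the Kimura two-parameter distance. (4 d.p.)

0.9542

P = 720/2597 ≈ 0.277243 and Q = 623/2597 ≈ 0.239892.
Under the Kimura two-parameter model, d = −½ ln(1 − 2P − Q) − ¼ ln(1 − 2Q).
1 − 2P − Q = 0.205622, giving −½ ln(0.205622) = 0.790858.
1 − 2Q = 0.520216, giving −¼ ln(0.520216) = 0.163378.
d = 0.790858 + 0.163378 = 0.954236.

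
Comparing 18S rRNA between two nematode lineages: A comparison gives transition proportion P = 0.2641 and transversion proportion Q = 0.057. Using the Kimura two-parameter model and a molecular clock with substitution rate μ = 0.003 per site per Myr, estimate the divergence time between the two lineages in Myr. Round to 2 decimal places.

78.37

Under the Kimura two-parameter model, d = −½ ln(1 − 2P − Q) − ¼ ln(1 − 2Q).
1 − 2P − Q = 0.4148, giving −½ ln(0.4148) = 0.439979.
1 − 2Q = 0.886, giving −¼ ln(0.886) = 0.030260.
d = 0.439979 + 0.030260 = 0.470239.
Under a molecular clock d = 2μt, so t = d/(2μ) = 0.470239 / (2 × 0.003) = 78.37 Myr.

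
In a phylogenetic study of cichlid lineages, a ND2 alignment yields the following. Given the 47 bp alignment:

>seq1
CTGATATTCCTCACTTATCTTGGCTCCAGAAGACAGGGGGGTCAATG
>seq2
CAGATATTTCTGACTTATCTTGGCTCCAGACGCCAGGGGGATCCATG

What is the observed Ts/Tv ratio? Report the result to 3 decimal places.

Transitions are A↔G and C↔T; transversions are all other mismatches.
Transitions: 2. Transversions: 5.
R = 2/5 = 0.400.

0.400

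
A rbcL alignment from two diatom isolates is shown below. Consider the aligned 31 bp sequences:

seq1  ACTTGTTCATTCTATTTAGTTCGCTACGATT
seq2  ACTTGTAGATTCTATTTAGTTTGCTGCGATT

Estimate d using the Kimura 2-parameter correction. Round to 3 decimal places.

Of 31 sites, 2 differences are transitions and 2 are transversions, so P = 2/31 ≈ 0.064516 and Q = 2/31 ≈ 0.064516.
Under the Kimura two-parameter model, d = −½ ln(1 − 2P − Q) − ¼ ln(1 − 2Q).
1 − 2P − Q = 0.806452, giving −½ ln(0.806452) = 0.107555.
1 − 2Q = 0.870968, giving −¼ ln(0.870968) = 0.034538.
d = 0.107555 + 0.034538 = 0.142093.

0.142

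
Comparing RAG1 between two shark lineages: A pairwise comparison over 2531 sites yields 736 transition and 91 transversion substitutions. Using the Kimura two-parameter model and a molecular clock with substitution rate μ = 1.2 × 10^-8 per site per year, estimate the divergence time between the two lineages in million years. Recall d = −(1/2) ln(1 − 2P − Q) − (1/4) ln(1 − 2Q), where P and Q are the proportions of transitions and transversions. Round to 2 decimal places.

P = 736/2531 ≈ 0.290794 and Q = 91/2531 ≈ 0.035954.
Under the Kimura two-parameter model, d = −½ ln(1 − 2P − Q) − ¼ ln(1 − 2Q).
1 − 2P − Q = 0.382458, giving −½ ln(0.382458) = 0.480568.
1 − 2Q = 0.928092, giving −¼ ln(0.928092) = 0.018656.
d = 0.480568 + 0.018656 = 0.499224.
Under a molecular clock d = 2μt, so t = d/(2μ) = 0.499224 / (2 × 1.2 × 10^-8) = 20.80 million years.

20.80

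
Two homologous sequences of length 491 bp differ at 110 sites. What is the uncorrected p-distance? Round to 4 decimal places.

0.2240

p = 110/491 = 0.224032… ≈ 0.2240 (to 4 d.p.).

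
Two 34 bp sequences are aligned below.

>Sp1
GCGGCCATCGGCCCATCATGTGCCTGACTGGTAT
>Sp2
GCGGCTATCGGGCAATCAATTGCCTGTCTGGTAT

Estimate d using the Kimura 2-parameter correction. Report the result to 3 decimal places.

0.202

Of 34 sites, 1 differences are transitions and 5 are transversions, so P = 1/34 ≈ 0.029412 and Q = 5/34 ≈ 0.147059.
Under the Kimura two-parameter model, d = −½ ln(1 − 2P − Q) − ¼ ln(1 − 2Q).
1 − 2P − Q = 0.794117, giving −½ ln(0.794117) = 0.115262.
1 − 2Q = 0.705882, giving −¼ ln(0.705882) = 0.087077.
d = 0.115262 + 0.087077 = 0.202339.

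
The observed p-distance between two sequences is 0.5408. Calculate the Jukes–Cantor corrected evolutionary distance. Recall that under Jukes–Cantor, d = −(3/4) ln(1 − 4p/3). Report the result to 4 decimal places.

0.9576

d = −(3/4) ln(1 − 4p/3) = −0.75 ln(1 − 0.721067) = −0.75 ln(0.278933)
  = −0.75 × (-1.276784) = 0.957588 substitutions/site.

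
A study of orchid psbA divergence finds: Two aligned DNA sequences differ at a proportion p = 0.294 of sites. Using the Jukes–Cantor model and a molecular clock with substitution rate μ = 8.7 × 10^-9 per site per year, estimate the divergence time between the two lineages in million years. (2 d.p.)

21.45

d = −(3/4) ln(1 − 4p/3) = −0.75 ln(1 − 0.392) = −0.75 ln(0.608)
  = −0.75 × (-0.497580) = 0.373185 substitutions/site.
Under a molecular clock d = 2μt, so t = d/(2μ) = 0.373185 / (2 × 8.7 × 10^-9) = 21.45 million years.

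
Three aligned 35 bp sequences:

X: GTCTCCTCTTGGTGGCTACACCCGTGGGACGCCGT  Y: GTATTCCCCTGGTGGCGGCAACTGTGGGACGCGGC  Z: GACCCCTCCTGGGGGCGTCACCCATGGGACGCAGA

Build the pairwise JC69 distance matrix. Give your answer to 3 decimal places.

d(X,Y) = 0.360, d(X,Z) = 0.315, d(Y,Z) = 0.458

X–Y: 10/35 sites differ → p ≈ 0.285714, d = −0.75 ln(1 − 0.380952) = 0.359679 ≈ 0.360.
X–Z: 9/35 sites differ → p ≈ 0.257143, d = −0.75 ln(1 − 0.342857) = 0.314890 ≈ 0.315.
Y–Z: 12/35 sites differ → p ≈ 0.342857, d = −0.75 ln(1 − 0.457143) = 0.458182 ≈ 0.458.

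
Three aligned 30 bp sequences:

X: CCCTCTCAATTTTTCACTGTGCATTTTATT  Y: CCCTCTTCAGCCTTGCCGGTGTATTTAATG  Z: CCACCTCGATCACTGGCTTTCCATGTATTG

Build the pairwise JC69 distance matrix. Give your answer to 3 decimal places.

X–Y: 11/30 sites differ → p ≈ 0.366667, d = −0.75 ln(1 − 0.488889) = 0.503376 ≈ 0.503.
X–Z: 14/30 sites differ → p ≈ 0.466667, d = −0.75 ln(1 − 0.622223) = 0.730088 ≈ 0.730.
Y–Z: 14/30 sites differ → p ≈ 0.466667, d = −0.75 ln(1 − 0.622223) = 0.730088 ≈ 0.730.

d(X,Y) = 0.503, d(X,Z) = 0.730, d(Y,Z) = 0.730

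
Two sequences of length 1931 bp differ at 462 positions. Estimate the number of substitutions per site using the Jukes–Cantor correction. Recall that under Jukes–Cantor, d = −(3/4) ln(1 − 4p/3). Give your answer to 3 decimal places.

0.288

p = 462/1931 ≈ 0.239254.
d = −(3/4) ln(1 − 4p/3) = −0.75 ln(1 − 0.319005) = −0.75 ln(0.680995)
  = −0.75 × (-0.384200) = 0.288150 substitutions/site.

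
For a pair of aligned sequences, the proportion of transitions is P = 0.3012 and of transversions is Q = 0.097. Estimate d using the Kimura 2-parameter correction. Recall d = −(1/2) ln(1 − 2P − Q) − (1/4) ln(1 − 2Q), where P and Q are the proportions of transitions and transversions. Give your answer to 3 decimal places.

Under the Kimura two-parameter model, d = −½ ln(1 − 2P − Q) − ¼ ln(1 − 2Q).
1 − 2P − Q = 0.3006, giving −½ ln(0.3006) = 0.600987.
1 − 2Q = 0.806, giving −¼ ln(0.806) = 0.053918.
d = 0.600987 + 0.053918 = 0.654905.

0.655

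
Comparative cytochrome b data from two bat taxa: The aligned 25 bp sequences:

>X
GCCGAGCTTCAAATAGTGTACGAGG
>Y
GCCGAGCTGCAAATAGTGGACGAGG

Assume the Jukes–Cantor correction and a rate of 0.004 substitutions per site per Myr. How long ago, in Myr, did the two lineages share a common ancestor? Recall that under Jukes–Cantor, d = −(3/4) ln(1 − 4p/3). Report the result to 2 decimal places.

The sequences differ at 2 of 25 sites (9, 19), so p = 2/25 = 0.08.
d = −(3/4) ln(1 − 4p/3) = −0.75 ln(1 − 0.106667) = −0.75 ln(0.893333)
  = −0.75 × (-0.112796) = 0.084597 substitutions/site.
Under a molecular clock d = 2μt, so t = d/(2μ) = 0.084597 / (2 × 0.004) = 10.57 Myr.

10.57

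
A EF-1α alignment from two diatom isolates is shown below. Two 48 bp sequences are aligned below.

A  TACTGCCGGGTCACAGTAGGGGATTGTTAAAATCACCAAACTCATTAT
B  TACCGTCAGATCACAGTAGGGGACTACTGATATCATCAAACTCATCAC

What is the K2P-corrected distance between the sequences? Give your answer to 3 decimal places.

0.337

Of 48 sites, 11 differences are transitions and 1 are transversions, so P = 11/48 ≈ 0.229167 and Q = 1/48 ≈ 0.020833.
Under the Kimura two-parameter model, d = −½ ln(1 − 2P − Q) − ¼ ln(1 − 2Q).
1 − 2P − Q = 0.520833, giving −½ ln(0.520833) = 0.326163.
1 − 2Q = 0.958334, giving −¼ ln(0.958334) = 0.010640.
d = 0.326163 + 0.010640 = 0.336803.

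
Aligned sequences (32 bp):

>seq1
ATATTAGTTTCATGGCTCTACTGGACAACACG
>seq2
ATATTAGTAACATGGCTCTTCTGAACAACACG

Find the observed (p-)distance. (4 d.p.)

The sequences differ at 4 of 32 positions (sites 9, 10, 20, 24).
p = 4/32 = 0.1250.

0.1250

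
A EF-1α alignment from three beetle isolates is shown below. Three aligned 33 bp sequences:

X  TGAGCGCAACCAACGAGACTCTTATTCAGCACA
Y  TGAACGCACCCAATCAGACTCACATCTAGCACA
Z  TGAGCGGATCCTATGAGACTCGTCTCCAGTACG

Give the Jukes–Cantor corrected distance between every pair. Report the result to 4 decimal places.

X–Y: 8/33 sites differ → p ≈ 0.242424, d = −0.75 ln(1 − 0.323232) = 0.292820 ≈ 0.2928.
X–Z: 9/33 sites differ → p ≈ 0.272727, d = −0.75 ln(1 − 0.363636) = 0.338988 ≈ 0.3390.
Y–Z: 11/33 sites differ → p ≈ 0.333333, d = −0.75 ln(1 − 0.444444) = 0.440839 ≈ 0.4408.

d(X,Y) = 0.2928, d(X,Z) = 0.3390, d(Y,Z) = 0.4408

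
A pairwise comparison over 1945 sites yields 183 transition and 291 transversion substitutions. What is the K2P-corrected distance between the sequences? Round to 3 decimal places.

0.295

P = 183/1945 ≈ 0.094087 and Q = 291/1945 ≈ 0.149614.
Under the Kimura two-parameter model, d = −½ ln(1 − 2P − Q) − ¼ ln(1 − 2Q).
1 − 2P − Q = 0.662212, giving −½ ln(0.662212) = 0.206085.
1 − 2Q = 0.700772, giving −¼ ln(0.700772) = 0.088893.
d = 0.206085 + 0.088893 = 0.294978.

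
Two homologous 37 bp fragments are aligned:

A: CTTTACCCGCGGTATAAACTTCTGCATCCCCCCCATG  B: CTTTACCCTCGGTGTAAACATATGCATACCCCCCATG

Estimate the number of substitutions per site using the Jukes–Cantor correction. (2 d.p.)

The sequences differ at 5 of 37 sites (9, 14, 20, 22, 28), so p = 5/37 ≈ 0.135135.
d = −(3/4) ln(1 − 4p/3) = −0.75 ln(1 − 0.18018) = −0.75 ln(0.81982)
  = −0.75 × (-0.198670) = 0.149003 substitutions/site.

0.15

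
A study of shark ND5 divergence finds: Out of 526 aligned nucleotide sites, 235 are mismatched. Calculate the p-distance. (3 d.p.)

0.447

p = 235/526 = 0.446768… ≈ 0.447 (to 3 d.p.).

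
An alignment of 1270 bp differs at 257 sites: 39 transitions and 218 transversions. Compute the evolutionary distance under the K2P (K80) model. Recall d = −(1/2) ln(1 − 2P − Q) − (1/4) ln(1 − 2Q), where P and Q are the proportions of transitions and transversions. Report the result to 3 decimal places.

0.238

P = 39/1270 ≈ 0.030709 and Q = 218/1270 ≈ 0.171654.
Under the Kimura two-parameter model, d = −½ ln(1 − 2P − Q) − ¼ ln(1 − 2Q).
1 − 2P − Q = 0.766928, giving −½ ln(0.766928) = 0.132681.
1 − 2Q = 0.656692, giving −¼ ln(0.656692) = 0.105135.
d = 0.132681 + 0.105135 = 0.237816.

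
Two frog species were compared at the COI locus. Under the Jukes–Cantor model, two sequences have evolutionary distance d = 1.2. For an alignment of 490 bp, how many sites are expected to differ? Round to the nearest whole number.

293

Invert JC69: p = (3/4)(1 − e^(−4d/3)) = 0.75 × (1 − e^(-1.6)) = 0.75 × (1 − 0.201897) = 0.598577.
Expected differing sites = pL ≈ 0.598577 × 490 = 293.30273 ≈ 293.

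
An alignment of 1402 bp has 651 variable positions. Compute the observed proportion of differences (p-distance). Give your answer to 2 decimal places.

0.46

p = 651/1402 = 0.464336… ≈ 0.46 (to 2 d.p.).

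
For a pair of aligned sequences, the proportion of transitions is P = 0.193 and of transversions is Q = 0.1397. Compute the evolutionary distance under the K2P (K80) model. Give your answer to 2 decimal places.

Under the Kimura two-parameter model, d = −½ ln(1 − 2P − Q) − ¼ ln(1 − 2Q).
1 − 2P − Q = 0.4743, giving −½ ln(0.4743) = 0.372958.
1 − 2Q = 0.7206, giving −¼ ln(0.7206) = 0.081918.
d = 0.372958 + 0.081918 = 0.454876.

0.45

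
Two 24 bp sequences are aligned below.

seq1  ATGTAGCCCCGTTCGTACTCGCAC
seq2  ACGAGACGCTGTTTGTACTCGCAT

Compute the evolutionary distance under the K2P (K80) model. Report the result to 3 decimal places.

0.483

Of 24 sites, 6 differences are transitions and 2 are transversions, so P = 6/24 = 0.25 and Q = 2/24 ≈ 0.083333.
Under the Kimura two-parameter model, d = −½ ln(1 − 2P − Q) − ¼ ln(1 − 2Q).
1 − 2P − Q = 0.416667, giving −½ ln(0.416667) = 0.437734.
1 − 2Q = 0.833334, giving −¼ ln(0.833334) = 0.045580.
d = 0.437734 + 0.045580 = 0.483314.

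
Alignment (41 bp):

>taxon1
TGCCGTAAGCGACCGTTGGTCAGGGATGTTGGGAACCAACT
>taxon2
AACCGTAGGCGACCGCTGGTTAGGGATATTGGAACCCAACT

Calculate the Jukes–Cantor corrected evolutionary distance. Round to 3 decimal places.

0.226

The sequences differ at 8 of 41 sites (1, 2, 8, 16, 21, 28, 33, 35), so p = 8/41 ≈ 0.195122.
d = −(3/4) ln(1 − 4p/3) = −0.75 ln(1 − 0.260163) = −0.75 ln(0.739837)
  = −0.75 × (-0.301325) = 0.225994 substitutions/site.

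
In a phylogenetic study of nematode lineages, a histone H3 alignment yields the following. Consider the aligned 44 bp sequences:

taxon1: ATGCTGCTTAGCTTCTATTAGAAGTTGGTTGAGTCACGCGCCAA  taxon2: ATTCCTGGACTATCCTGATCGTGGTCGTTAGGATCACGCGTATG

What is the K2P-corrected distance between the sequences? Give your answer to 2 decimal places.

0.98

Of 44 sites, 9 differences are transitions and 15 are transversions, so P = 9/44 ≈ 0.204545 and Q = 15/44 ≈ 0.340909.
Under the Kimura two-parameter model, d = −½ ln(1 − 2P − Q) − ¼ ln(1 − 2Q).
1 − 2P − Q = 0.250001, giving −½ ln(0.250001) = 0.693145.
1 − 2Q = 0.318182, giving −¼ ln(0.318182) = 0.286283.
d = 0.693145 + 0.286283 = 0.979428.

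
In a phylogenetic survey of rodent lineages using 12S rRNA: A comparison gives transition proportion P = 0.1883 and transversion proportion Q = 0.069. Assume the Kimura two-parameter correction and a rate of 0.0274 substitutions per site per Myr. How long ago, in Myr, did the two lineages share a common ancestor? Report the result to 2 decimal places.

Under the Kimura two-parameter model, d = −½ ln(1 − 2P − Q) − ¼ ln(1 − 2Q).
1 − 2P − Q = 0.5544, giving −½ ln(0.5544) = 0.294934.
1 − 2Q = 0.862, giving −¼ ln(0.862) = 0.037125.
d = 0.294934 + 0.037125 = 0.332059.
Under a molecular clock d = 2μt, so t = d/(2μ) = 0.332059 / (2 × 0.0274) = 6.06 Myr.

6.06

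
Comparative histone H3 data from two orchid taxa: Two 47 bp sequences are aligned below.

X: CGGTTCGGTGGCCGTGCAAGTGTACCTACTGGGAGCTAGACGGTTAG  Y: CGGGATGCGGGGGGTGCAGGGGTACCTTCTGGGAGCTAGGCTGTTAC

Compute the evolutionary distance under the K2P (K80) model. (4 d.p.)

Of 47 sites, 3 differences are transitions and 10 are transversions, so P = 3/47 ≈ 0.06383 and Q = 10/47 ≈ 0.212766.
Under the Kimura two-parameter model, d = −½ ln(1 − 2P − Q) − ¼ ln(1 − 2Q).
1 − 2P − Q = 0.659574, giving −½ ln(0.659574) = 0.208081.
1 − 2Q = 0.574468, giving −¼ ln(0.574468) = 0.138578.
d = 0.208081 + 0.138578 = 0.346659.

0.3467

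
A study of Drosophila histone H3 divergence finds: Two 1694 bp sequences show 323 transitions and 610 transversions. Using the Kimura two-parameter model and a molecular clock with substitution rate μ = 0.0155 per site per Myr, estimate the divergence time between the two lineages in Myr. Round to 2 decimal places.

32.09

P = 323/1694 ≈ 0.190673 and Q = 610/1694 ≈ 0.360094.
Under the Kimura two-parameter model, d = −½ ln(1 − 2P − Q) − ¼ ln(1 − 2Q).
1 − 2P − Q = 0.25856, giving −½ ln(0.25856) = 0.676314.
1 − 2Q = 0.279812, giving −¼ ln(0.279812) = 0.318409.
d = 0.676314 + 0.318409 = 0.994723.
Under a molecular clock d = 2μt, so t = d/(2μ) = 0.994723 / (2 × 0.0155) = 32.09 Myr.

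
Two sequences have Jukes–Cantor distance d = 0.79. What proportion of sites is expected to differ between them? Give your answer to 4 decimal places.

0.4884

p = (3/4)(1 − e^(−4d/3)) = 0.75 × (1 − e^(-1.053333)) = 0.75 × (1 − 0.348773) = 0.488420.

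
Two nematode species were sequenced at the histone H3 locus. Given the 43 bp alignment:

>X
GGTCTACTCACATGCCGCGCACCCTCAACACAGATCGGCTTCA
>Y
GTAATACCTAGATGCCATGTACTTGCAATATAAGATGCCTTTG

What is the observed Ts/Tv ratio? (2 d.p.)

2.00

Transitions are A↔G and C↔T; transversions are all other mismatches.
Transitions: 14. Transversions: 7.
R = 14/7 = 2.00.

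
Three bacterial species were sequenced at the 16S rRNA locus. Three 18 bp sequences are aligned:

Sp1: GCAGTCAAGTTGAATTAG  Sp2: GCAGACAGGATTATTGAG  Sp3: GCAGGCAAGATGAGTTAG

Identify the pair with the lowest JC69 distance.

Sp1 and Sp3

Sp1–Sp2: 6/18 differ, p = 0.333, d = 0.441.
Sp1–Sp3: 3/18 differ, p = 0.167, d = 0.188.
Sp2–Sp3: 5/18 differ, p = 0.278, d = 0.347.
The smallest distance is between Sp1 and Sp3.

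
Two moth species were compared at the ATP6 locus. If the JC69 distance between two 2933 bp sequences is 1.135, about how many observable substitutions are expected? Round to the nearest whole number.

Invert JC69: p = (3/4)(1 − e^(−4d/3)) = 0.75 × (1 − e^(-1.513333)) = 0.75 × (1 − 0.220175) = 0.584869.
Expected differing sites = pL ≈ 0.584869 × 2933 = 1715.420777 ≈ 1715.

1715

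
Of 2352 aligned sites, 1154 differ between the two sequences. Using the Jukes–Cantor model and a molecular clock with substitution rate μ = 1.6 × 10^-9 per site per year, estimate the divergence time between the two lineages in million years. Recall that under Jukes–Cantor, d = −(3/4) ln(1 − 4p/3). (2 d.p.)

p = 1154/2352 ≈ 0.490646.
d = −(3/4) ln(1 − 4p/3) = −0.75 ln(1 − 0.654195) = −0.75 ln(0.345805)
  = −0.75 × (-1.061880) = 0.796410 substitutions/site.
Under a molecular clock d = 2μt, so t = d/(2μ) = 0.796410 / (2 × 1.6 × 10^-9) = 248.88 million years.

248.88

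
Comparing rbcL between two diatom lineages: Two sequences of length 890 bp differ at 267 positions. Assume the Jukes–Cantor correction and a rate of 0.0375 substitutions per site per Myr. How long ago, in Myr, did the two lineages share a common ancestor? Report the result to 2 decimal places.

5.11

p = 267/890 = 0.3.
d = −(3/4) ln(1 − 4p/3) = −0.75 ln(1 − 0.4) = −0.75 ln(0.6)
  = −0.75 × (-0.510826) = 0.383120 substitutions/site.
Under a molecular clock d = 2μt, so t = d/(2μ) = 0.383120 / (2 × 0.0375) = 5.11 Myr.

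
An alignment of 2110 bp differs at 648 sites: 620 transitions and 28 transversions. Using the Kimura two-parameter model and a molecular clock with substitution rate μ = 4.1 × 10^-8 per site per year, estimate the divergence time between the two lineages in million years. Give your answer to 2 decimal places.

P = 620/2110 ≈ 0.293839 and Q = 28/2110 ≈ 0.01327.
Under the Kimura two-parameter model, d = −½ ln(1 − 2P − Q) − ¼ ln(1 − 2Q).
1 − 2P − Q = 0.399052, giving −½ ln(0.399052) = 0.459332.
1 − 2Q = 0.97346, giving −¼ ln(0.97346) = 0.006725.
d = 0.459332 + 0.006725 = 0.466057.
Under a molecular clock d = 2μt, so t = d/(2μ) = 0.466057 / (2 × 4.1 × 10^-8) = 5.68 million years.

5.68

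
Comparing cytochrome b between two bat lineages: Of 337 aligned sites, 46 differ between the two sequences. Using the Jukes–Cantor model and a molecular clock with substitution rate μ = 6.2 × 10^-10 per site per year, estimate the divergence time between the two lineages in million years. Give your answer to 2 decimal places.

p = 46/337 ≈ 0.136499.
d = −(3/4) ln(1 − 4p/3) = −0.75 ln(1 − 0.181999) = −0.75 ln(0.818001)
  = −0.75 × (-0.200892) = 0.150669 substitutions/site.
Under a molecular clock d = 2μt, so t = d/(2μ) = 0.150669 / (2 × 6.2 × 10^-10) = 121.51 million years.

121.51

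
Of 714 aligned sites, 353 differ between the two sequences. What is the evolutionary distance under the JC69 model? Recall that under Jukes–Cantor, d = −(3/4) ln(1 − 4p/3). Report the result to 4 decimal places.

p = 353/714 ≈ 0.494398.
d = −(3/4) ln(1 − 4p/3) = −0.75 ln(1 − 0.659197) = −0.75 ln(0.340803)
  = −0.75 × (-1.076451) = 0.807338 substitutions/site.

0.8073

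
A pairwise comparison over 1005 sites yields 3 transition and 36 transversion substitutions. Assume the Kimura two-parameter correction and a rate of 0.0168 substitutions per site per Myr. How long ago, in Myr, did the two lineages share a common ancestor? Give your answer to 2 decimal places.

1.19

P = 3/1005 ≈ 0.002985 and Q = 36/1005 ≈ 0.035821.
Under the Kimura two-parameter model, d = −½ ln(1 − 2P − Q) − ¼ ln(1 − 2Q).
1 − 2P − Q = 0.958209, giving −½ ln(0.958209) = 0.021345.
1 − 2Q = 0.928358, giving −¼ ln(0.928358) = 0.018584.
d = 0.021345 + 0.018584 = 0.039929.
Under a molecular clock d = 2μt, so t = d/(2μ) = 0.039929 / (2 × 0.0168) = 1.19 Myr.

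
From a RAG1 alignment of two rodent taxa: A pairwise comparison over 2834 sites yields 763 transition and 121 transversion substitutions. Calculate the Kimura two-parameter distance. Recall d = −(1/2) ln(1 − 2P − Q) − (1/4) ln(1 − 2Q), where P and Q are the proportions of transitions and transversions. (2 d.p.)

0.46

P = 763/2834 ≈ 0.269231 and Q = 121/2834 ≈ 0.042696.
Under the Kimura two-parameter model, d = −½ ln(1 − 2P − Q) − ¼ ln(1 − 2Q).
1 − 2P − Q = 0.418842, giving −½ ln(0.418842) = 0.435131.
1 − 2Q = 0.914608, giving −¼ ln(0.914608) = 0.022315.
d = 0.435131 + 0.022315 = 0.457446.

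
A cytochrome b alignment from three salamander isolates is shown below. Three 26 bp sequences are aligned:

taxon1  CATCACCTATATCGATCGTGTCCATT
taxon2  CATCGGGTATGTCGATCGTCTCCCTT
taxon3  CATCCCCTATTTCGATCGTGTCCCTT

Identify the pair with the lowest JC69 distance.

taxon1–taxon2: 6/26 differ, p = 0.231, d = 0.276.
taxon1–taxon3: 3/26 differ, p = 0.115, d = 0.125.
taxon2–taxon3: 5/26 differ, p = 0.192, d = 0.222.
The smallest distance is between taxon1 and taxon3.

taxon1 and taxon3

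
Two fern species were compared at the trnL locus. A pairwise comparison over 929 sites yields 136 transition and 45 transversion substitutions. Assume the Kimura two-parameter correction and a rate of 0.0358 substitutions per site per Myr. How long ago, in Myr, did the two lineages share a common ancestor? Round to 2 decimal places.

3.27

P = 136/929 ≈ 0.146394 and Q = 45/929 ≈ 0.048439.
Under the Kimura two-parameter model, d = −½ ln(1 − 2P − Q) − ¼ ln(1 − 2Q).
1 − 2P − Q = 0.658773, giving −½ ln(0.658773) = 0.208688.
1 − 2Q = 0.903122, giving −¼ ln(0.903122) = 0.025474.
d = 0.208688 + 0.025474 = 0.234162.
Under a molecular clock d = 2μt, so t = d/(2μ) = 0.234162 / (2 × 0.0358) = 3.27 Myr.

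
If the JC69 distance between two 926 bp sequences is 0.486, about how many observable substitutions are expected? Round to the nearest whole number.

331

Invert JC69: p = (3/4)(1 − e^(−4d/3)) = 0.75 × (1 − e^(-0.648)) = 0.75 × (1 − 0.523091) = 0.357682.
Expected differing sites = pL ≈ 0.357682 × 926 = 331.213532 ≈ 331.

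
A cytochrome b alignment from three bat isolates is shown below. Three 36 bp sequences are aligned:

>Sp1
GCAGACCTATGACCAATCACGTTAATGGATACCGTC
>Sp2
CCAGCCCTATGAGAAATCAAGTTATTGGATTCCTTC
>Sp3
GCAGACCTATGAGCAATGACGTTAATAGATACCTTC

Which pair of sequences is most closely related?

Sp1 and Sp3

Sp1–Sp2: 8/36 differ, p = 0.222, d = 0.264.
Sp1–Sp3: 4/36 differ, p = 0.111, d = 0.120.
Sp2–Sp3: 8/36 differ, p = 0.222, d = 0.264.
The smallest distance is between Sp1 and Sp3.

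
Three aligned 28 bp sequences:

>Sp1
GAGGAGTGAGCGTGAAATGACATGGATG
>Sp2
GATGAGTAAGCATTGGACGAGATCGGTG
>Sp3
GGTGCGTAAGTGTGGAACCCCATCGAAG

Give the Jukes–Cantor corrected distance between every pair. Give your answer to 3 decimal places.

Sp1–Sp2: 10/28 sites differ → p ≈ 0.357143, d = −0.75 ln(1 − 0.476191) = 0.484971 ≈ 0.485.
Sp1–Sp3: 11/28 sites differ → p ≈ 0.392857, d = −0.75 ln(1 − 0.523809) = 0.556452 ≈ 0.556.
Sp2–Sp3: 11/28 sites differ → p ≈ 0.392857, d = −0.75 ln(1 − 0.523809) = 0.556452 ≈ 0.556.

d(Sp1,Sp2) = 0.485, d(Sp1,Sp3) = 0.556, d(Sp2,Sp3) = 0.556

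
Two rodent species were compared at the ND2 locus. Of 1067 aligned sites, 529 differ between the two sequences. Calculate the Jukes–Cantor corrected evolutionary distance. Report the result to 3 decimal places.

0.811

p = 529/1067 ≈ 0.495783.
d = −(3/4) ln(1 − 4p/3) = −0.75 ln(1 − 0.661044) = −0.75 ln(0.338956)
  = −0.75 × (-1.081885) = 0.811414 substitutions/site.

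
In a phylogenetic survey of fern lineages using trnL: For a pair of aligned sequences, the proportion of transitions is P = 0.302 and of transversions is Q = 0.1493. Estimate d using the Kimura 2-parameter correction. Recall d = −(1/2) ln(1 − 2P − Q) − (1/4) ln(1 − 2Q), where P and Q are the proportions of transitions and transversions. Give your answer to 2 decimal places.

0.79

Under the Kimura two-parameter model, d = −½ ln(1 − 2P − Q) − ¼ ln(1 − 2Q).
1 − 2P − Q = 0.2467, giving −½ ln(0.2467) = 0.699791.
1 − 2Q = 0.7014, giving −¼ ln(0.7014) = 0.088669.
d = 0.699791 + 0.088669 = 0.788460.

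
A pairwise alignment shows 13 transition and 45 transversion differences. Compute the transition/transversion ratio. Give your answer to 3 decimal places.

R = 13/45 = 0.288888… ≈ 0.289 (to 3 d.p.).

0.289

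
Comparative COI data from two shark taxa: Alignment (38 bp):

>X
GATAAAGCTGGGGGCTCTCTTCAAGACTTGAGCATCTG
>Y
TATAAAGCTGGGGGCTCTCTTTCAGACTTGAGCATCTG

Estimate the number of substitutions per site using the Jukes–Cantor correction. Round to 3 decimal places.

0.083

The sequences differ at 3 of 38 sites (1, 22, 23), so p = 3/38 ≈ 0.078947.
d = −(3/4) ln(1 − 4p/3) = −0.75 ln(1 − 0.105263) = −0.75 ln(0.894737)
  = −0.75 × (-0.111225) = 0.083419 substitutions/site.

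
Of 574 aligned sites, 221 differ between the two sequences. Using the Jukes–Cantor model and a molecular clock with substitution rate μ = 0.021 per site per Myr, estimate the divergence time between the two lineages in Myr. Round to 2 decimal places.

12.86

p = 221/574 ≈ 0.385017.
d = −(3/4) ln(1 − 4p/3) = −0.75 ln(1 − 0.513356) = −0.75 ln(0.486644)
  = −0.75 × (-0.720222) = 0.540167 substitutions/site.
Under a molecular clock d = 2μt, so t = d/(2μ) = 0.540167 / (2 × 0.021) = 12.86 Myr.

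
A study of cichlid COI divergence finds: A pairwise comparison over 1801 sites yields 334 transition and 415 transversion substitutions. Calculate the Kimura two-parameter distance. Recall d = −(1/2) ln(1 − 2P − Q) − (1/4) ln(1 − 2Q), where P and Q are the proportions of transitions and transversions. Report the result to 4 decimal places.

P = 334/1801 ≈ 0.185453 and Q = 415/1801 ≈ 0.230428.
Under the Kimura two-parameter model, d = −½ ln(1 − 2P − Q) − ¼ ln(1 − 2Q).
1 − 2P − Q = 0.398666, giving −½ ln(0.398666) = 0.459816.
1 − 2Q = 0.539144, giving −¼ ln(0.539144) = 0.154443.
d = 0.459816 + 0.154443 = 0.614259.

0.6143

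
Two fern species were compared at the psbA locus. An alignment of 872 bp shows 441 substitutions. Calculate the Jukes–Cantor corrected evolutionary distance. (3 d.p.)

0.841

p = 441/872 ≈ 0.505734.
d = −(3/4) ln(1 − 4p/3) = −0.75 ln(1 − 0.674312) = −0.75 ln(0.325688)
  = −0.75 × (-1.121815) = 0.841361 substitutions/site.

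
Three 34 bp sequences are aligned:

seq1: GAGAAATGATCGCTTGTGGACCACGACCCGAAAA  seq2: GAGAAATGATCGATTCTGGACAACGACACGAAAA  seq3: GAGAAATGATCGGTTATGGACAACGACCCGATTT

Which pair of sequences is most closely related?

seq1 and seq2

seq1–seq2: 4/34 differ, p = 0.118, d = 0.128.
seq1–seq3: 6/34 differ, p = 0.176, d = 0.201.
seq2–seq3: 6/34 differ, p = 0.176, d = 0.201.
The smallest distance is between seq1 and seq2.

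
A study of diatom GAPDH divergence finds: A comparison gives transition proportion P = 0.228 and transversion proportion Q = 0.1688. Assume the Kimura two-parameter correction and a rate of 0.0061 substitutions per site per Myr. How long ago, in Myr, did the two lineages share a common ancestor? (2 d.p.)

Under the Kimura two-parameter model, d = −½ ln(1 − 2P − Q) − ¼ ln(1 − 2Q).
1 − 2P − Q = 0.3752, giving −½ ln(0.3752) = 0.490148.
1 − 2Q = 0.6624, giving −¼ ln(0.6624) = 0.102971.
d = 0.490148 + 0.102971 = 0.593119.
Under a molecular clock d = 2μt, so t = d/(2μ) = 0.593119 / (2 × 0.0061) = 48.62 Myr.

48.62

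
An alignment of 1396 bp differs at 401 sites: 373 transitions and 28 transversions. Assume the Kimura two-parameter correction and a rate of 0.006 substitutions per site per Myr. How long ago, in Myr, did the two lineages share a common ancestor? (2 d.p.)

34.54

P = 373/1396 ≈ 0.267192 and Q = 28/1396 ≈ 0.020057.
Under the Kimura two-parameter model, d = −½ ln(1 − 2P − Q) − ¼ ln(1 − 2Q).
1 − 2P − Q = 0.445559, giving −½ ln(0.445559) = 0.404213.
1 − 2Q = 0.959886, giving −¼ ln(0.959886) = 0.010235.
d = 0.404213 + 0.010235 = 0.414448.
Under a molecular clock d = 2μt, so t = d/(2μ) = 0.414448 / (2 × 0.006) = 34.54 Myr.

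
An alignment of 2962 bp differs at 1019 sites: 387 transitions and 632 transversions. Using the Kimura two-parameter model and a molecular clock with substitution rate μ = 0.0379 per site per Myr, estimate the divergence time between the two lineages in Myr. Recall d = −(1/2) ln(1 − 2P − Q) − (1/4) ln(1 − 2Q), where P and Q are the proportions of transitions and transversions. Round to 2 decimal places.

6.08

P = 387/2962 ≈ 0.130655 and Q = 632/2962 ≈ 0.213369.
Under the Kimura two-parameter model, d = −½ ln(1 − 2P − Q) − ¼ ln(1 − 2Q).
1 − 2P − Q = 0.525321, giving −½ ln(0.525321) = 0.321873.
1 − 2Q = 0.573262, giving −¼ ln(0.573262) = 0.139103.
d = 0.321873 + 0.139103 = 0.460976.
Under a molecular clock d = 2μt, so t = d/(2μ) = 0.460976 / (2 × 0.0379) = 6.08 Myr.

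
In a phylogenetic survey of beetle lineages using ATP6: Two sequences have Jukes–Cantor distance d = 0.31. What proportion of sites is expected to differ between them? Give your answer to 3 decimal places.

0.254

p = (3/4)(1 − e^(−4d/3)) = 0.75 × (1 − e^(-0.413333)) = 0.75 × (1 − 0.661442) = 0.253919.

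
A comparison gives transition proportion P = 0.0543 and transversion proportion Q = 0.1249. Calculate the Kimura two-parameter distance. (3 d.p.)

Under the Kimura two-parameter model, d = −½ ln(1 − 2P − Q) − ¼ ln(1 − 2Q).
1 − 2P − Q = 0.7665, giving −½ ln(0.7665) = 0.132960.
1 − 2Q = 0.7502, giving −¼ ln(0.7502) = 0.071854.
d = 0.132960 + 0.071854 = 0.204814.

0.205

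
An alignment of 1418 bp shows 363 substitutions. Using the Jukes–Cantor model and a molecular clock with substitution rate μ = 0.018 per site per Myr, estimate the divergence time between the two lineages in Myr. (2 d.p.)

8.70

p = 363/1418 ≈ 0.255994.
d = −(3/4) ln(1 − 4p/3) = −0.75 ln(1 − 0.341325) = −0.75 ln(0.658675)
  = −0.75 × (-0.417525) = 0.313144 substitutions/site.
Under a molecular clock d = 2μt, so t = d/(2μ) = 0.313144 / (2 × 0.018) = 8.70 Myr.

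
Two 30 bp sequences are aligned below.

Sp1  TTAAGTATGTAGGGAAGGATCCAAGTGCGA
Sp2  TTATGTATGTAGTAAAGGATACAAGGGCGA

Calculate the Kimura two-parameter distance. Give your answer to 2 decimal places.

Of 30 sites, 1 differences are transitions and 4 are transversions, so P = 1/30 ≈ 0.033333 and Q = 4/30 ≈ 0.133333.
Under the Kimura two-parameter model, d = −½ ln(1 − 2P − Q) − ¼ ln(1 − 2Q).
1 − 2P − Q = 0.800001, giving −½ ln(0.800001) = 0.111571.
1 − 2Q = 0.733334, giving −¼ ln(0.733334) = 0.077539.
d = 0.111571 + 0.077539 = 0.189110.

0.19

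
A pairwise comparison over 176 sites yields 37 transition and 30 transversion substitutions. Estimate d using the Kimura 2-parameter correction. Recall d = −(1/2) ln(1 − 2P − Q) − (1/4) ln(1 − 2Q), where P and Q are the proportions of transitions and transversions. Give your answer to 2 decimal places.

0.55

P = 37/176 ≈ 0.210227 and Q = 30/176 ≈ 0.170455.
Under the Kimura two-parameter model, d = −½ ln(1 − 2P − Q) − ¼ ln(1 − 2Q).
1 − 2P − Q = 0.409091, giving −½ ln(0.409091) = 0.446909.
1 − 2Q = 0.65909, giving −¼ ln(0.65909) = 0.104224.
d = 0.446909 + 0.104224 = 0.551133.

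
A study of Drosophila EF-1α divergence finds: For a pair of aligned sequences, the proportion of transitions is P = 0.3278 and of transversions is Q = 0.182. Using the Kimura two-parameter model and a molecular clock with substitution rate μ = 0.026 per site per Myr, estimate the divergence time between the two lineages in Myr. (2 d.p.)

19.65

Under the Kimura two-parameter model, d = −½ ln(1 − 2P − Q) − ¼ ln(1 − 2Q).
1 − 2P − Q = 0.1624, giving −½ ln(0.1624) = 0.908846.
1 − 2Q = 0.636, giving −¼ ln(0.636) = 0.113139.
d = 0.908846 + 0.113139 = 1.021985.
Under a molecular clock d = 2μt, so t = d/(2μ) = 1.021985 / (2 × 0.026) = 19.65 Myr.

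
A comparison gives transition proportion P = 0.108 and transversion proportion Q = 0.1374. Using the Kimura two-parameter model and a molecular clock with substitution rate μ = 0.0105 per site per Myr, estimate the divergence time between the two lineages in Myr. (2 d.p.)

Under the Kimura two-parameter model, d = −½ ln(1 − 2P − Q) − ¼ ln(1 − 2Q).
1 − 2P − Q = 0.6466, giving −½ ln(0.6466) = 0.218014.
1 − 2Q = 0.7252, giving −¼ ln(0.7252) = 0.080327.
d = 0.218014 + 0.080327 = 0.298341.
Under a molecular clock d = 2μt, so t = d/(2μ) = 0.298341 / (2 × 0.0105) = 14.21 Myr.

14.21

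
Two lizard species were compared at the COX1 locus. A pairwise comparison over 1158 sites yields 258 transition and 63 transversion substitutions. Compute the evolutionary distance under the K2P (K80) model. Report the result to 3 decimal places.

P = 258/1158 ≈ 0.222798 and Q = 63/1158 ≈ 0.054404.
Under the Kimura two-parameter model, d = −½ ln(1 − 2P − Q) − ¼ ln(1 − 2Q).
1 − 2P − Q = 0.5, giving −½ ln(0.5) = 0.346574.
1 − 2Q = 0.891192, giving −¼ ln(0.891192) = 0.028799.
d = 0.346574 + 0.028799 = 0.375373.

0.375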